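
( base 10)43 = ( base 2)101011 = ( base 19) 25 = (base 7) 61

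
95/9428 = 95/9428 = 0.01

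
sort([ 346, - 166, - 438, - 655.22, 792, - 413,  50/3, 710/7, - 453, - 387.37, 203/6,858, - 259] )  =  [-655.22,  -  453, - 438, - 413,-387.37, - 259, - 166,  50/3, 203/6, 710/7,346, 792,  858]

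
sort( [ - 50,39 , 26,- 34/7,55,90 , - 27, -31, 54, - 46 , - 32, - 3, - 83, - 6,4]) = [ - 83 , - 50, - 46,  -  32, - 31, - 27 ,-6,-34/7, - 3,4, 26, 39,54,  55,90 ] 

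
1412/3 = 470 + 2/3 =470.67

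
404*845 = 341380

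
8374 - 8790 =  - 416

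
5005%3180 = 1825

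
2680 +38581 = 41261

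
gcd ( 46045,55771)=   1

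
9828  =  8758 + 1070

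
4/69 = 4/69 = 0.06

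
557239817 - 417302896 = 139936921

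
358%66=28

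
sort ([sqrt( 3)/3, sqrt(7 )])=[ sqrt( 3)/3, sqrt ( 7 )]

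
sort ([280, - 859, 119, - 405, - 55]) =[ - 859, - 405, -55, 119, 280 ] 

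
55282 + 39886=95168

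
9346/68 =4673/34 = 137.44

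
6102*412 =2514024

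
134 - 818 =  - 684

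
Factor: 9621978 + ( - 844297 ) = 8777681 = 11^1*31^1* 25741^1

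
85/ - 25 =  - 17/5= -  3.40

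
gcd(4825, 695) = 5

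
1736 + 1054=2790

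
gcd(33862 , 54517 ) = 1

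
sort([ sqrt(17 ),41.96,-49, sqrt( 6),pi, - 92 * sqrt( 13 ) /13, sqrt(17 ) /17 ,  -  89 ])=[ - 89 , -49 , - 92*sqrt( 13 ) /13,sqrt(17 )/17 , sqrt( 6), pi,  sqrt(17), 41.96]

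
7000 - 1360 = 5640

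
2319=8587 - 6268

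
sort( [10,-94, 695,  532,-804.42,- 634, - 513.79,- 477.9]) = [ - 804.42, - 634 , - 513.79, - 477.9, - 94, 10,  532, 695] 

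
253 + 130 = 383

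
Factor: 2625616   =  2^4*7^2*17^1*197^1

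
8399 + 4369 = 12768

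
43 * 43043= 1850849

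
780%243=51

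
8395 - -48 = 8443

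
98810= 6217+92593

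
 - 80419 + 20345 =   -  60074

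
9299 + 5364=14663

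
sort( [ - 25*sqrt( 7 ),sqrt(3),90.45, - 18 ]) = [ - 25*sqrt( 7 ),-18,sqrt( 3 ),  90.45] 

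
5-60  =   - 55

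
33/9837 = 11/3279 = 0.00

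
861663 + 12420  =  874083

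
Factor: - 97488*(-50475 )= 2^4 * 3^3*5^2*673^1*677^1= 4920706800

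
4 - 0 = 4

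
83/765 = 83/765 = 0.11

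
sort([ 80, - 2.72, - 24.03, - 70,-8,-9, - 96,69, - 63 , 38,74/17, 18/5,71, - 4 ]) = [-96,  -  70, - 63, - 24.03 , - 9,-8,-4, - 2.72, 18/5,74/17,38,69 , 71, 80]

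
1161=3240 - 2079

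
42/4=10 + 1/2 = 10.50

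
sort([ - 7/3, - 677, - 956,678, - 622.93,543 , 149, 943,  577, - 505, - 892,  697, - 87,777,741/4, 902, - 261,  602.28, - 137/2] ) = [-956 , - 892, - 677, - 622.93, - 505,-261, - 87, -137/2, - 7/3,149, 741/4,  543,  577,  602.28,  678,  697,777,  902, 943] 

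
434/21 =62/3 =20.67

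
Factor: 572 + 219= 7^1*113^1 = 791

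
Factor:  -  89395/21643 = -95/23=- 5^1*19^1*23^( - 1)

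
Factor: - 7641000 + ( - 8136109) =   -  31^1*101^1*5039^1 = - 15777109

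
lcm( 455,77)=5005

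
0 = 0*80901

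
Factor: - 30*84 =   -  2^3* 3^2*5^1*7^1 = - 2520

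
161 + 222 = 383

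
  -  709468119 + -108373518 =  - 817841637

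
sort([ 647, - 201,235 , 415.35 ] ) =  [ - 201, 235,415.35, 647 ] 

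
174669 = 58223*3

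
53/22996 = 53/22996 = 0.00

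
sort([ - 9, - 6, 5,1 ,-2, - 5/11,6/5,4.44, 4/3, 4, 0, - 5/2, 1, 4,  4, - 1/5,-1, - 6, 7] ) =[ - 9, - 6, -6, - 5/2, - 2,  -  1 , - 5/11,-1/5, 0, 1,1,6/5, 4/3, 4 , 4, 4, 4.44, 5,  7 ] 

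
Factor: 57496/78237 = 2^3*3^( - 2 )*7187^1*8693^( - 1) 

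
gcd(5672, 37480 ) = 8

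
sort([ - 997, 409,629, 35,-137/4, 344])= [ - 997,  -  137/4,35, 344, 409, 629]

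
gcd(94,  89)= 1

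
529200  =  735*720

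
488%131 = 95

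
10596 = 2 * 5298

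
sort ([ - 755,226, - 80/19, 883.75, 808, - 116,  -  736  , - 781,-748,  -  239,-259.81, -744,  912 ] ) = [-781,-755,-748,-744, - 736, - 259.81,-239, - 116, - 80/19, 226, 808, 883.75, 912 ] 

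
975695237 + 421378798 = 1397074035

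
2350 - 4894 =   -  2544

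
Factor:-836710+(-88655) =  - 3^1 * 5^1 *7^2* 1259^1 = - 925365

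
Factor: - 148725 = - 3^2*5^2*661^1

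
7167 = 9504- 2337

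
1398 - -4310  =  5708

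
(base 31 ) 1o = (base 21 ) 2d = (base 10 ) 55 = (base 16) 37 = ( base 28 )1R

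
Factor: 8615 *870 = 7495050 = 2^1*3^1*5^2 * 29^1*1723^1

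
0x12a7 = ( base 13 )2234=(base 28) 62f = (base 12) 291b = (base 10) 4775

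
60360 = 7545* 8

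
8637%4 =1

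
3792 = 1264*3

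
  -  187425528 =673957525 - 861383053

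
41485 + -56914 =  - 15429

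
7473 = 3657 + 3816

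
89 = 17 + 72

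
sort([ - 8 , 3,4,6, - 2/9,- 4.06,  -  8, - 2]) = [-8,  -  8,  -  4.06 ,-2 , - 2/9,3,4, 6]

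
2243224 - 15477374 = - 13234150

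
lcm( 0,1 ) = 0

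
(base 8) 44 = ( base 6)100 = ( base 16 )24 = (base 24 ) 1c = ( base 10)36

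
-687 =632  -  1319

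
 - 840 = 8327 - 9167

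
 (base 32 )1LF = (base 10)1711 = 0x6AF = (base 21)3ia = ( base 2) 11010101111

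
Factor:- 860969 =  -860969^1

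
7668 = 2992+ 4676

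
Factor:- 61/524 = - 2^ ( - 2)*61^1*131^( - 1) 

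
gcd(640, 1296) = 16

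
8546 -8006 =540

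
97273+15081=112354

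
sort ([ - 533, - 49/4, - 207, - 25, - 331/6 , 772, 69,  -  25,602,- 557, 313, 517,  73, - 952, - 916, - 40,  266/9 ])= [ - 952,-916,-557, - 533, - 207,-331/6, - 40, - 25, - 25, - 49/4,  266/9, 69,  73,313,517, 602,772]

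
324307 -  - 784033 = 1108340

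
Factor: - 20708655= - 3^1  *  5^1*11^1*125507^1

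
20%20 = 0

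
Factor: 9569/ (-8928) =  - 2^(-5 ) * 3^( - 2)*7^1*31^(-1)*1367^1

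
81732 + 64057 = 145789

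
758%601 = 157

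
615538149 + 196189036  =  811727185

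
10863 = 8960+1903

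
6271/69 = 90 + 61/69 = 90.88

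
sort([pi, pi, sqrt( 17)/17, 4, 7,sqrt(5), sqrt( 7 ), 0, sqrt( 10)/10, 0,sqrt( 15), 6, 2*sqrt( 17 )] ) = [0, 0, sqrt( 17) /17, sqrt( 10)/10, sqrt (5), sqrt (7), pi, pi, sqrt( 15),  4, 6, 7,2*sqrt ( 17) ]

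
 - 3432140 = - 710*4834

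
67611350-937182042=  - 869570692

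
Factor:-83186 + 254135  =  170949=3^1*56983^1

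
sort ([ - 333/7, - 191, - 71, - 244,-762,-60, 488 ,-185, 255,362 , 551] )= [-762,  -  244,-191,-185, - 71,  -  60,-333/7,  255, 362,488, 551 ]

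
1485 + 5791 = 7276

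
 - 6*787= - 4722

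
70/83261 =70/83261  =  0.00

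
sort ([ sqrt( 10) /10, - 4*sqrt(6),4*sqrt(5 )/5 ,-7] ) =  [  -  4*sqrt( 6 ), - 7,sqrt( 10 )/10,4*sqrt( 5 )/5 ] 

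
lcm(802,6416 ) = 6416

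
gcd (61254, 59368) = 82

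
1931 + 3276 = 5207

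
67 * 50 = 3350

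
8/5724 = 2/1431 = 0.00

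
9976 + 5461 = 15437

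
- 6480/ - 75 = 86 + 2/5 = 86.40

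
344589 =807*427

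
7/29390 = 7/29390=0.00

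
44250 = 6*7375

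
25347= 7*3621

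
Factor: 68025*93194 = 6339521850 = 2^1*3^1*5^2*17^1 * 907^1* 2741^1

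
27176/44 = 617 + 7/11 = 617.64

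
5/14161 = 5/14161 = 0.00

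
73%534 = 73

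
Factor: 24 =2^3*3^1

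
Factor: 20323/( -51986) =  -2^(-1)*11^( - 1)*17^( -1 )*139^( - 1)*20323^1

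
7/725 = 7/725 = 0.01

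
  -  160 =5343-5503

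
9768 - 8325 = 1443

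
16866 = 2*8433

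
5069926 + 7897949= 12967875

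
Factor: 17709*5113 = 90546117 = 3^1*5113^1*5903^1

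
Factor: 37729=29^1 * 1301^1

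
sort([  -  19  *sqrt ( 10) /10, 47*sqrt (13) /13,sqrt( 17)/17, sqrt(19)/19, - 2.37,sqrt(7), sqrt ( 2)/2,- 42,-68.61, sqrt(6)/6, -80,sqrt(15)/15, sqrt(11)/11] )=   [-80,-68.61,-42, - 19 * sqrt(10)/10 , - 2.37, sqrt(19 ) /19,sqrt(17) /17, sqrt(15 )/15, sqrt(11)/11, sqrt(6)/6, sqrt( 2)/2, sqrt(7),47*sqrt(13)/13]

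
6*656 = 3936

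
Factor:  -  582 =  - 2^1*3^1*97^1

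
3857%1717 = 423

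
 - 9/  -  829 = 9/829 = 0.01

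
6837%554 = 189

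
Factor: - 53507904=-2^6*3^1*278687^1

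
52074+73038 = 125112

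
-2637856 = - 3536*746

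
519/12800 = 519/12800 = 0.04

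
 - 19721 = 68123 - 87844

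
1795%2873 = 1795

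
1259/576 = 1259/576 = 2.19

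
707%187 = 146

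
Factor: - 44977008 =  - 2^4*3^1 * 61^1*15361^1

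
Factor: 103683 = 3^1*17^1*19^1*107^1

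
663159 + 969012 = 1632171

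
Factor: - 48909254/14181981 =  - 2^1*3^(-1 )*11^( - 1) * 29^1*367^( -1)*421^1*1171^( - 1)*2003^1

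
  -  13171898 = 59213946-72385844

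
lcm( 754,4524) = 4524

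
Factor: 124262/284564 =62131/142282 = 2^( - 1)*7^( - 1)*10163^( - 1 ) * 62131^1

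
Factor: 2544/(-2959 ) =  - 2^4*3^1*11^( - 1)*53^1*269^( - 1) 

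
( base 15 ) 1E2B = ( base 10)6566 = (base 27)905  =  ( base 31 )6PP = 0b1100110100110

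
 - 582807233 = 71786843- 654594076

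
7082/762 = 3541/381 = 9.29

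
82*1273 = 104386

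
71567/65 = 1101 + 2/65 = 1101.03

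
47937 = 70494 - 22557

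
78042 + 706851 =784893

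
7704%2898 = 1908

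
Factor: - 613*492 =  - 301596 = - 2^2 * 3^1*41^1*613^1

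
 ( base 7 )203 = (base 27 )3k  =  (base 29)3e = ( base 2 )1100101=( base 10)101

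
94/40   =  47/20 = 2.35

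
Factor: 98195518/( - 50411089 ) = - 2^1*1613^( - 1 )*31253^( - 1)*49097759^1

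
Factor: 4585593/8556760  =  2^( - 3)*3^1*5^(-1)*19^1 * 80449^1*213919^( - 1) 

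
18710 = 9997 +8713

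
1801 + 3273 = 5074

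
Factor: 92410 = 2^1*5^1*9241^1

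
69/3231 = 23/1077= 0.02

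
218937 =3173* 69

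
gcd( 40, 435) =5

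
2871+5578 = 8449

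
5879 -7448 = -1569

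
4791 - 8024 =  - 3233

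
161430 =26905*6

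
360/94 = 180/47 = 3.83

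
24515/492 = 49 + 407/492 = 49.83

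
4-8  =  -4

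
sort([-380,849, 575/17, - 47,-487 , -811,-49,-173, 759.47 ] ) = [ - 811, - 487 , - 380, - 173, - 49,  -  47,575/17,  759.47, 849] 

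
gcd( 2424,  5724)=12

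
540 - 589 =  - 49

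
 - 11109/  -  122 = 91 +7/122 = 91.06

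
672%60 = 12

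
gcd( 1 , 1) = 1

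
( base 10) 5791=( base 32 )5kv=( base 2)1011010011111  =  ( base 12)3427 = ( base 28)7an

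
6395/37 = 6395/37 = 172.84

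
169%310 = 169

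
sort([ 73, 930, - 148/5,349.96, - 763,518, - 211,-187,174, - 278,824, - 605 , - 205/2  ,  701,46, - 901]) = [ - 901,-763 , - 605,-278,-211, - 187 ,-205/2,-148/5, 46,73,174,349.96,518,701,824,930 ]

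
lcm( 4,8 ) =8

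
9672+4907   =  14579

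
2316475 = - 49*( -47275 )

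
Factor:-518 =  - 2^1*7^1 * 37^1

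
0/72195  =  0 = 0.00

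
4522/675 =4522/675 = 6.70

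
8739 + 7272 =16011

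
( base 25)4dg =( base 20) 721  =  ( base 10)2841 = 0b101100011001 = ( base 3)10220020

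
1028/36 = 28 + 5/9 =28.56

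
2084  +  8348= 10432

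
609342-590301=19041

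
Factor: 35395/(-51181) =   -  5^1*13^( -1) *31^( - 1 )*127^( - 1)*7079^1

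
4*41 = 164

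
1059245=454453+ 604792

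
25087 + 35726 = 60813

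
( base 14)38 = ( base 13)3b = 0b110010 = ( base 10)50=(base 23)24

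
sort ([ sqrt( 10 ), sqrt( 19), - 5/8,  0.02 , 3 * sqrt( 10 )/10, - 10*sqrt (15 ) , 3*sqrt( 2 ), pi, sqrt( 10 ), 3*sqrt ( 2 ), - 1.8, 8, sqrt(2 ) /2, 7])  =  [ - 10 *sqrt( 15 ), - 1.8, - 5/8,0.02 , sqrt( 2)/2,3*sqrt( 10 ) /10, pi, sqrt (10), sqrt( 10 ),  3*sqrt (2), 3 * sqrt ( 2 ), sqrt ( 19),7 , 8 ]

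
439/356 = 439/356 = 1.23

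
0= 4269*0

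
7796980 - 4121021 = 3675959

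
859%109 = 96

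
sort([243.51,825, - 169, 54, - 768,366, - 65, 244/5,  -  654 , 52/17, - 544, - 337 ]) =[-768, - 654,-544, - 337, - 169, - 65, 52/17,244/5, 54, 243.51, 366,  825]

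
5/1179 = 5/1179 = 0.00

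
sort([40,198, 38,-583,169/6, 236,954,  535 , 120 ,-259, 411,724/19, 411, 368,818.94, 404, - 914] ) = [ - 914, - 583,-259, 169/6,38,724/19  ,  40, 120,198, 236,  368,404, 411, 411 , 535, 818.94, 954]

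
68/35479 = 4/2087 = 0.00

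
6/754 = 3/377 = 0.01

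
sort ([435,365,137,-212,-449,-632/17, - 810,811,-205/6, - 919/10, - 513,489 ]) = [ - 810, - 513, - 449, - 212, - 919/10,-632/17, - 205/6,137, 365,435,489,811 ] 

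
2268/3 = 756 = 756.00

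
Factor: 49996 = 2^2*29^1* 431^1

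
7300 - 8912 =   -  1612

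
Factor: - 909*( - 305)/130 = 55449/26 =2^( - 1) * 3^2*13^( - 1 ) * 61^1*101^1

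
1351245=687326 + 663919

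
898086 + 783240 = 1681326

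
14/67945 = 14/67945 = 0.00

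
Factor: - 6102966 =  - 2^1*3^1*17^1*59833^1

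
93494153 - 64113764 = 29380389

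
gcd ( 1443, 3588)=39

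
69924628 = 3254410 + 66670218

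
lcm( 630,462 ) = 6930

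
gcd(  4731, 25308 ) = 57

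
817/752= 1 + 65/752 = 1.09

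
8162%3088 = 1986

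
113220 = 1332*85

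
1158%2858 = 1158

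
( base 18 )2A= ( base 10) 46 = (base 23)20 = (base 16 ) 2E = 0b101110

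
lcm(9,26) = 234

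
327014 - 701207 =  - 374193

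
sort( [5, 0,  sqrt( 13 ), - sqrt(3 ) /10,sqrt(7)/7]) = [-sqrt( 3 )/10, 0 , sqrt( 7 )/7,  sqrt(13), 5]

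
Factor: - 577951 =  - 11^1*52541^1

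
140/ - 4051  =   - 1 + 3911/4051 = - 0.03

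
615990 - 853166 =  - 237176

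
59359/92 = 59359/92=645.21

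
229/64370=229/64370= 0.00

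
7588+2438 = 10026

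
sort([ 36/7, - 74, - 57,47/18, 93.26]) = [ - 74, - 57, 47/18,36/7, 93.26 ]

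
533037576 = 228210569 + 304827007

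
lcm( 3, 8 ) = 24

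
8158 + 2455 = 10613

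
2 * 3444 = 6888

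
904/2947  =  904/2947 = 0.31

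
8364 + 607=8971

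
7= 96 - 89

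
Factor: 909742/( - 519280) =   -  454871/259640 = - 2^(-3 )*5^(- 1)*23^1*6491^( - 1 )*19777^1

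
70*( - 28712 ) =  - 2009840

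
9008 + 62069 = 71077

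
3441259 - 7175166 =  - 3733907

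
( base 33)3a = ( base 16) 6D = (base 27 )41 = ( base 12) 91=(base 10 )109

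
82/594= 41/297 =0.14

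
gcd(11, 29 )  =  1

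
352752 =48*7349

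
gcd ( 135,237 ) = 3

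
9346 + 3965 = 13311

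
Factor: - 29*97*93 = -261609 = - 3^1*29^1*31^1*97^1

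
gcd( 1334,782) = 46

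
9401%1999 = 1405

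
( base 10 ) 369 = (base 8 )561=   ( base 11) 306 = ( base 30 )C9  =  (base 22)gh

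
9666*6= 57996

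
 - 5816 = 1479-7295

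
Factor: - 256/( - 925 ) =2^8*5^( - 2 )*37^( - 1)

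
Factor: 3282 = 2^1*3^1*547^1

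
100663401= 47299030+53364371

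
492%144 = 60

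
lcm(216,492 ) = 8856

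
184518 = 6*30753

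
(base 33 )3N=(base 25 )4M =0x7A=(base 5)442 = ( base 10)122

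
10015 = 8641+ 1374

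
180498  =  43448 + 137050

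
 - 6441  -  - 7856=1415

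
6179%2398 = 1383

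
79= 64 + 15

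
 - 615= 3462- 4077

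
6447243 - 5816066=631177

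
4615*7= 32305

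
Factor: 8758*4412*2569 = 2^3 * 7^1*29^1*151^1*367^1 *1103^1 = 99266920424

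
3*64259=192777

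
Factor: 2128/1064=2^1 = 2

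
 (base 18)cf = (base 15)106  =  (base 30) 7L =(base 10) 231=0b11100111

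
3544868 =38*93286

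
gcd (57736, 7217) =7217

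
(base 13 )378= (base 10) 606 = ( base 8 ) 1136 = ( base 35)hb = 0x25e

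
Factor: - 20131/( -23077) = 41/47=41^1*47^( - 1 )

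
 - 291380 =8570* ( -34) 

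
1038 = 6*173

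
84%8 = 4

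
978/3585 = 326/1195 = 0.27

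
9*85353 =768177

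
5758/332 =17 + 57/166 = 17.34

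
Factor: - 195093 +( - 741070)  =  -936163=- 239^1*3917^1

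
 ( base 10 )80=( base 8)120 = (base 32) 2G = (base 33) 2E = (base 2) 1010000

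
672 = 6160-5488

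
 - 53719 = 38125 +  - 91844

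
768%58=14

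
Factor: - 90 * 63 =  - 5670 = - 2^1 * 3^4 *5^1*7^1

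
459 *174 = 79866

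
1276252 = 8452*151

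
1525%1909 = 1525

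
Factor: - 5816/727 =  - 2^3 = - 8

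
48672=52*936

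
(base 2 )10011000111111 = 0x263f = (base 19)1826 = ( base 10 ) 9791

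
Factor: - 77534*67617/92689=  - 2^1*3^2 * 11^1* 59^( - 1) * 683^1*1571^(- 1 ) * 38767^1 = - 5242616478/92689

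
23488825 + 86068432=109557257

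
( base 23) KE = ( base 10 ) 474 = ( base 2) 111011010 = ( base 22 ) LC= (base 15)219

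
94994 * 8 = 759952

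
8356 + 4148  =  12504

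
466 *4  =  1864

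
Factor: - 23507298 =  - 2^1 * 3^2*1305961^1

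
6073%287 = 46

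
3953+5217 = 9170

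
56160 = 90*624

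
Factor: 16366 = 2^1*7^2*167^1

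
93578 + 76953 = 170531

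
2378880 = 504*4720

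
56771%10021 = 6666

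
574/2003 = 574/2003 = 0.29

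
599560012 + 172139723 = 771699735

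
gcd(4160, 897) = 13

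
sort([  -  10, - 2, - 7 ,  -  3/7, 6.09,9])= [  -  10,  -  7,-2, - 3/7,6.09,  9] 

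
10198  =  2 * 5099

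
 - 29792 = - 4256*7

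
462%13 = 7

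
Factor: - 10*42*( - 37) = 2^2 * 3^1*5^1*7^1*37^1   =  15540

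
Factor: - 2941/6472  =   - 2^(- 3) * 17^1*173^1 * 809^( -1)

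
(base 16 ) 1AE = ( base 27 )FP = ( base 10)430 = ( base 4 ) 12232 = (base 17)185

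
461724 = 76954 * 6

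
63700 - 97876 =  - 34176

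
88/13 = 6+ 10/13= 6.77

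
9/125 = 9/125 = 0.07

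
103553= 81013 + 22540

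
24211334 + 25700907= 49912241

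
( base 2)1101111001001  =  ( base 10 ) 7113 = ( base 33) 6HI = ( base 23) da6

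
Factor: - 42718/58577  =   - 2^1 * 13^1 * 19^ ( - 1 )*31^1*53^1*3083^ ( - 1)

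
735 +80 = 815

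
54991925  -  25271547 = 29720378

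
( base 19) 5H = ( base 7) 220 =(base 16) 70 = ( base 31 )3J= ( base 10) 112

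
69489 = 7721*9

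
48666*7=340662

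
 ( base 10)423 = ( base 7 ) 1143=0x1a7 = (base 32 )D7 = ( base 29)EH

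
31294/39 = 802 + 16/39  =  802.41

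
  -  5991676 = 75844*( - 79 ) 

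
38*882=33516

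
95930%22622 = 5442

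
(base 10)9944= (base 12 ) 5908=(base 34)8kg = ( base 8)23330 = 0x26D8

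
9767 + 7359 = 17126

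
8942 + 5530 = 14472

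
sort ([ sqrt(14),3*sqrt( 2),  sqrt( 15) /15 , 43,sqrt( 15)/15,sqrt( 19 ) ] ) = [ sqrt( 15)/15,sqrt( 15)/15,sqrt( 14),3*sqrt( 2 ),sqrt( 19 ),43 ] 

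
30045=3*10015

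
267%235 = 32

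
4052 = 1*4052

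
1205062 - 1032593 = 172469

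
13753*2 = 27506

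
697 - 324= 373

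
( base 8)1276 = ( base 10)702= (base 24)156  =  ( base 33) l9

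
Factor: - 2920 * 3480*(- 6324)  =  64261958400=2^8 * 3^2*5^2*17^1*29^1*31^1*73^1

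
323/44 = 323/44 = 7.34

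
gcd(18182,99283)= 1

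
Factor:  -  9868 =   -  2^2*2467^1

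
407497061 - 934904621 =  - 527407560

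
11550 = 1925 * 6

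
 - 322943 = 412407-735350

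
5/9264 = 5/9264 = 0.00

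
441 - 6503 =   -  6062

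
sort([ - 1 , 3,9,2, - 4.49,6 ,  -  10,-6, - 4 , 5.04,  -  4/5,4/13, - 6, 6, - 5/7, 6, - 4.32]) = [  -  10,-6,  -  6 , - 4.49, - 4.32, -4,  -  1,  -  4/5, - 5/7, 4/13,2, 3, 5.04, 6, 6 , 6, 9]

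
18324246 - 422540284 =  - 404216038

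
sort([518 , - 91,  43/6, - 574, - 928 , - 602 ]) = [ - 928, - 602, - 574,-91, 43/6, 518 ] 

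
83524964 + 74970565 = 158495529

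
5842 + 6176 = 12018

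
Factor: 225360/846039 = 2^4*3^1*5^1*17^(- 1) * 53^(  -  1) = 240/901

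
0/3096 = 0 =0.00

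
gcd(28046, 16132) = 74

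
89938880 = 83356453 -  -6582427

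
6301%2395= 1511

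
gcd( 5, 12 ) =1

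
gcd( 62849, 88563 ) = 1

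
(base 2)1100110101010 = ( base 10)6570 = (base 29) 7NG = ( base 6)50230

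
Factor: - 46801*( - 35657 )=17^1*  181^1*197^1*2753^1 = 1668783257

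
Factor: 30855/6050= 2^( - 1)*3^1*5^( - 1)*17^1 = 51/10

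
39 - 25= 14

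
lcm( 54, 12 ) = 108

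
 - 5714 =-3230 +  - 2484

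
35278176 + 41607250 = 76885426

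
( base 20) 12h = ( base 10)457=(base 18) 177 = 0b111001001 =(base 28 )g9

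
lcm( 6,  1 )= 6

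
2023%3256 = 2023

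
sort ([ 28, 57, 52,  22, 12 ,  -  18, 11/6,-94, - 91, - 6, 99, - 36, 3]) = [ -94, - 91, - 36,-18,-6,11/6, 3, 12, 22,  28, 52, 57,  99 ] 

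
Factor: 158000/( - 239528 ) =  - 250/379 = - 2^1*5^3*379^( - 1)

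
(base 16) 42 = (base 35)1V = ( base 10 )66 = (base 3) 2110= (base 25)2g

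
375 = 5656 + - 5281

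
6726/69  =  97 + 11/23=97.48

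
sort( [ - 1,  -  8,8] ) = [ -8, - 1, 8]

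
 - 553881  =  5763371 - 6317252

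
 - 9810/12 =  - 1635/2 = -817.50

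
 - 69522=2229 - 71751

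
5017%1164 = 361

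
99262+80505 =179767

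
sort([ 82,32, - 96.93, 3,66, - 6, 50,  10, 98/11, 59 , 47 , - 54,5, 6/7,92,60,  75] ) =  [ - 96.93, - 54, - 6,6/7,3, 5, 98/11, 10, 32, 47, 50, 59, 60, 66, 75,82, 92]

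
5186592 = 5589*928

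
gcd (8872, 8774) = 2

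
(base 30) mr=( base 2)1010101111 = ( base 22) 195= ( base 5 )10222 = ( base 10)687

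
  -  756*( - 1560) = 1179360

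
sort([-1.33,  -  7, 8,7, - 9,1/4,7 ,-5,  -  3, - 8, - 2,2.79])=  [ - 9,- 8, - 7, - 5 , - 3, - 2, - 1.33, 1/4,2.79,7,7, 8]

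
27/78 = 9/26 = 0.35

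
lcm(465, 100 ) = 9300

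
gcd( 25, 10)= 5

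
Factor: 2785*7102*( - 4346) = -2^2 * 5^1 * 41^1 * 53^2*67^1 * 557^1 = - 85959838220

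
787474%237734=74272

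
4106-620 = 3486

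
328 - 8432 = -8104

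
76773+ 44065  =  120838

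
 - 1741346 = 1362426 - 3103772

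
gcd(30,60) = 30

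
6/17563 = 6/17563=0.00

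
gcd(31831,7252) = 1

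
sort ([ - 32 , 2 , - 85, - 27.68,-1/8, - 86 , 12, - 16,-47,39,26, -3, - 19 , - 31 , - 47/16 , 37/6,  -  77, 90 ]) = [ - 86,-85,-77, - 47,-32,-31,-27.68 , - 19, - 16, - 3 ,- 47/16,-1/8,2, 37/6,  12,  26,39 , 90]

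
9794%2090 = 1434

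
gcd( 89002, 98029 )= 1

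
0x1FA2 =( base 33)7ED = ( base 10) 8098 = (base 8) 17642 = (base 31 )8d7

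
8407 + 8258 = 16665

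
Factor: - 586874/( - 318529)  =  842/457 = 2^1*421^1 * 457^( - 1) 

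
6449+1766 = 8215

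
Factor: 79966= 2^1*39983^1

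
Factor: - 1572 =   -  2^2*3^1*131^1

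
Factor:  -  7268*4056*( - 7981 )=2^5*3^1*13^2 * 23^2*79^1*347^1 = 235271962848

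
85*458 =38930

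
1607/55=29+12/55=29.22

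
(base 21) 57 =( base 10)112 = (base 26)48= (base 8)160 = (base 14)80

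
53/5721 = 53/5721 = 0.01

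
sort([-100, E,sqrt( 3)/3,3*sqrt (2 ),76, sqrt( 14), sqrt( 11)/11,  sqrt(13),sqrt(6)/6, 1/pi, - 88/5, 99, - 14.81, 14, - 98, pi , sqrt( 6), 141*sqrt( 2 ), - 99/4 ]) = [-100, - 98 ,- 99/4,-88/5, - 14.81,sqrt(11 ) /11, 1/pi, sqrt( 6 ) /6, sqrt( 3)/3, sqrt(6 ), E, pi, sqrt( 13 ), sqrt (14 ),3*sqrt ( 2 ),  14,  76,99,141 * sqrt (2)] 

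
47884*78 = 3734952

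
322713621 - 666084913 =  - 343371292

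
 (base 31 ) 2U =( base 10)92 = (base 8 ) 134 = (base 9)112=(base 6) 232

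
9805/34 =9805/34 = 288.38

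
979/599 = 979/599 = 1.63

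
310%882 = 310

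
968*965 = 934120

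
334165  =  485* 689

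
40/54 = 20/27 = 0.74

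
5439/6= 906+1/2  =  906.50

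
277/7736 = 277/7736 = 0.04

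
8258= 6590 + 1668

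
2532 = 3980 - 1448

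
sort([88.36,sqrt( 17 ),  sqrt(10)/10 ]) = [ sqrt(10)/10  ,  sqrt(17 ), 88.36]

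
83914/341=83914/341 = 246.08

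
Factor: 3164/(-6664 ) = - 2^( - 1)*7^ ( - 1)*17^( - 1 )*113^1 = - 113/238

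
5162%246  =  242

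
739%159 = 103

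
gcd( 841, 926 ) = 1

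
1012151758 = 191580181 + 820571577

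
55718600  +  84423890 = 140142490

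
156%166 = 156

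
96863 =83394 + 13469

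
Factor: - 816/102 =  - 8 = - 2^3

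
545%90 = 5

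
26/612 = 13/306= 0.04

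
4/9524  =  1/2381 = 0.00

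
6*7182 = 43092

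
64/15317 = 64/15317 = 0.00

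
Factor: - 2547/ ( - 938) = 2^(  -  1)*3^2*7^( - 1 )*67^( - 1)*283^1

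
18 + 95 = 113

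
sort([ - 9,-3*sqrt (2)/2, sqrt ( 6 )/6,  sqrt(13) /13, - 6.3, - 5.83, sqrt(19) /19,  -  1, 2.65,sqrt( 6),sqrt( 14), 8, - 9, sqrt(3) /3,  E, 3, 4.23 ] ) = [- 9, - 9,-6.3, - 5.83, - 3*sqrt( 2)/2 , - 1, sqrt( 19 ) /19, sqrt( 13) /13, sqrt(6 ) /6 , sqrt( 3) /3,sqrt( 6 ),2.65,E,3, sqrt( 14) , 4.23,8 ] 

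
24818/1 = 24818 = 24818.00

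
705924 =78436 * 9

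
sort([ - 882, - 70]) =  [-882,  -  70]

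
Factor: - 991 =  - 991^1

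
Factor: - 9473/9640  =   - 2^( - 3 )*5^( - 1)*241^ ( - 1 )*9473^1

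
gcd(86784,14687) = 1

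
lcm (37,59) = 2183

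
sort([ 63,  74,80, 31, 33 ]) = [ 31,33,  63, 74,80]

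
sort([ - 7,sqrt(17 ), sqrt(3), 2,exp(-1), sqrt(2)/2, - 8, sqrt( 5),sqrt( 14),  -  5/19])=[ - 8, - 7, - 5/19,  exp(-1 ),  sqrt( 2)/2, sqrt( 3) , 2,  sqrt( 5), sqrt (14),sqrt( 17)] 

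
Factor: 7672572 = 2^2*3^2*67^1 * 3181^1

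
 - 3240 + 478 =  - 2762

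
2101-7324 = - 5223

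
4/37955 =4/37955 = 0.00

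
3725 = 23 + 3702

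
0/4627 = 0  =  0.00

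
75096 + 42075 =117171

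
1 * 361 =361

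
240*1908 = 457920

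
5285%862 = 113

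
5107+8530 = 13637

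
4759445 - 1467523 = 3291922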